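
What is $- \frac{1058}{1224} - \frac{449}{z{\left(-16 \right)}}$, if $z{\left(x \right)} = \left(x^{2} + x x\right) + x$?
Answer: $- \frac{134293}{75888} \approx -1.7696$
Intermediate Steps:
$z{\left(x \right)} = x + 2 x^{2}$ ($z{\left(x \right)} = \left(x^{2} + x^{2}\right) + x = 2 x^{2} + x = x + 2 x^{2}$)
$- \frac{1058}{1224} - \frac{449}{z{\left(-16 \right)}} = - \frac{1058}{1224} - \frac{449}{\left(-16\right) \left(1 + 2 \left(-16\right)\right)} = \left(-1058\right) \frac{1}{1224} - \frac{449}{\left(-16\right) \left(1 - 32\right)} = - \frac{529}{612} - \frac{449}{\left(-16\right) \left(-31\right)} = - \frac{529}{612} - \frac{449}{496} = - \frac{134293}{75888}$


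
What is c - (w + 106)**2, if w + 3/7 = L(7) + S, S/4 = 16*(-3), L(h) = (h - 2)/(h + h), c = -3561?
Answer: -2149981/196 ≈ -10969.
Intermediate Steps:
L(h) = (-2 + h)/(2*h) (L(h) = (-2 + h)/((2*h)) = (-2 + h)*(1/(2*h)) = (-2 + h)/(2*h))
S = -192 (S = 4*(16*(-3)) = 4*(-48) = -192)
w = -2689/14 (w = -3/7 + ((1/2)*(-2 + 7)/7 - 192) = -3/7 + ((1/2)*(1/7)*5 - 192) = -3/7 + (5/14 - 192) = -3/7 - 2683/14 = -2689/14 ≈ -192.07)
c - (w + 106)**2 = -3561 - (-2689/14 + 106)**2 = -3561 - (-1205/14)**2 = -3561 - 1*1452025/196 = -3561 - 1452025/196 = -2149981/196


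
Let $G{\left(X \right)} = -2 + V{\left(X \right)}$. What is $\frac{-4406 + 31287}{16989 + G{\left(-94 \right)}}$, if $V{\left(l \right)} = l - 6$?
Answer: $\frac{26881}{16887} \approx 1.5918$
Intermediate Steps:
$V{\left(l \right)} = -6 + l$
$G{\left(X \right)} = -8 + X$ ($G{\left(X \right)} = -2 + \left(-6 + X\right) = -8 + X$)
$\frac{-4406 + 31287}{16989 + G{\left(-94 \right)}} = \frac{-4406 + 31287}{16989 - 102} = \frac{26881}{16989 - 102} = \frac{26881}{16887}$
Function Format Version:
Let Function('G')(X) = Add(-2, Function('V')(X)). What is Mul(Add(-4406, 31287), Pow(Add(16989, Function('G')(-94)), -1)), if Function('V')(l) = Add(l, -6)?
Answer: Rational(26881, 16887) ≈ 1.5918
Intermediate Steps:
Function('V')(l) = Add(-6, l)
Function('G')(X) = Add(-8, X) (Function('G')(X) = Add(-2, Add(-6, X)) = Add(-8, X))
Mul(Add(-4406, 31287), Pow(Add(16989, Function('G')(-94)), -1)) = Mul(Add(-4406, 31287), Pow(Add(16989, Add(-8, -94)), -1)) = Mul(26881, Pow(Add(16989, -102), -1)) = Mul(26881, Pow(16887, -1)) = Mul(26881, Rational(1, 16887)) = Rational(26881, 16887)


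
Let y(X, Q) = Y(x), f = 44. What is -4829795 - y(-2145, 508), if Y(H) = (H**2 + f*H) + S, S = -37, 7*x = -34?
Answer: -236648826/49 ≈ -4.8296e+6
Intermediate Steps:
x = -34/7 (x = (1/7)*(-34) = -34/7 ≈ -4.8571)
Y(H) = -37 + H**2 + 44*H (Y(H) = (H**2 + 44*H) - 37 = -37 + H**2 + 44*H)
y(X, Q) = -11129/49 (y(X, Q) = -37 + (-34/7)**2 + 44*(-34/7) = -37 + 1156/49 - 1496/7 = -11129/49)
-4829795 - y(-2145, 508) = -4829795 - 1*(-11129/49) = -4829795 + 11129/49 = -236648826/49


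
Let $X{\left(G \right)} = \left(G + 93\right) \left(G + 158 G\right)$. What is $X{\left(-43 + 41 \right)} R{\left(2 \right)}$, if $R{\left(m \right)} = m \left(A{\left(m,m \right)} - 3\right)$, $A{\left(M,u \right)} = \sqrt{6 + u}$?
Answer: $173628 - 115752 \sqrt{2} \approx 9930.0$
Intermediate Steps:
$R{\left(m \right)} = m \left(-3 + \sqrt{6 + m}\right)$ ($R{\left(m \right)} = m \left(\sqrt{6 + m} - 3\right) = m \left(-3 + \sqrt{6 + m}\right)$)
$X{\left(G \right)} = 159 G \left(93 + G\right)$ ($X{\left(G \right)} = \left(93 + G\right) 159 G = 159 G \left(93 + G\right)$)
$X{\left(-43 + 41 \right)} R{\left(2 \right)} = 159 \left(-43 + 41\right) \left(93 + \left(-43 + 41\right)\right) 2 \left(-3 + \sqrt{6 + 2}\right) = 159 \left(-2\right) \left(93 - 2\right) 2 \left(-3 + \sqrt{8}\right) = 159 \left(-2\right) 91 \cdot 2 \left(-3 + 2 \sqrt{2}\right) = - 28938 \left(-6 + 4 \sqrt{2}\right) = 173628 - 115752 \sqrt{2}$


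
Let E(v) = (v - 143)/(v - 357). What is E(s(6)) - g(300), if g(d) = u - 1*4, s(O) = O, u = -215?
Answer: 77006/351 ≈ 219.39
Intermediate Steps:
E(v) = (-143 + v)/(-357 + v)
g(d) = -219 (g(d) = -215 - 1*4 = -215 - 4 = -219)
E(s(6)) - g(300) = (-143 + 6)/(-357 + 6) - 1*(-219) = -137/(-351) + 219 = -1/351*(-137) + 219 = 137/351 + 219 = 77006/351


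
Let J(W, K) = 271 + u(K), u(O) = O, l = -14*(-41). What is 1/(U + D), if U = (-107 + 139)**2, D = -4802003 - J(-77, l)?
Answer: -1/4801824 ≈ -2.0825e-7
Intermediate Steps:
l = 574
J(W, K) = 271 + K
D = -4802848 (D = -4802003 - (271 + 574) = -4802003 - 1*845 = -4802003 - 845 = -4802848)
U = 1024 (U = 32**2 = 1024)
1/(U + D) = 1/(1024 - 4802848) = 1/(-4801824) = -1/4801824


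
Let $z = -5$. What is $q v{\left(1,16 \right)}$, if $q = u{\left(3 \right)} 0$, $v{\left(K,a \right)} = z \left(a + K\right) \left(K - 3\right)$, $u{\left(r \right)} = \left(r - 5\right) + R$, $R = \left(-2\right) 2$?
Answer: $0$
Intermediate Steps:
$R = -4$
$u{\left(r \right)} = -9 + r$ ($u{\left(r \right)} = \left(r - 5\right) - 4 = \left(-5 + r\right) - 4 = -9 + r$)
$v{\left(K,a \right)} = - 5 \left(-3 + K\right) \left(K + a\right)$ ($v{\left(K,a \right)} = - 5 \left(a + K\right) \left(K - 3\right) = - 5 \left(K + a\right) \left(-3 + K\right) = - 5 \left(-3 + K\right) \left(K + a\right)$)
$q = 0$ ($q = \left(-9 + 3\right) 0 = \left(-6\right) 0 = 0$)
$q v{\left(1,16 \right)} = 0 \left(- 5 \cdot 1^{2} + 15 \cdot 1 + 15 \cdot 16 - 5 \cdot 16\right) = 0 \left(\left(-5\right) 1 + 15 + 240 - 80\right) = 0 \left(-5 + 15 + 240 - 80\right) = 0 \cdot 170 = 0$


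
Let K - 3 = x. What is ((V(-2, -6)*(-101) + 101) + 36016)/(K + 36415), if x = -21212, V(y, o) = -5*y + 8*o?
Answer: 39955/15206 ≈ 2.6276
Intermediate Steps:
K = -21209 (K = 3 - 21212 = -21209)
((V(-2, -6)*(-101) + 101) + 36016)/(K + 36415) = (((-5*(-2) + 8*(-6))*(-101) + 101) + 36016)/(-21209 + 36415) = (((10 - 48)*(-101) + 101) + 36016)/15206 = ((-38*(-101) + 101) + 36016)*(1/15206) = ((3838 + 101) + 36016)*(1/15206) = (3939 + 36016)*(1/15206) = 39955*(1/15206) = 39955/15206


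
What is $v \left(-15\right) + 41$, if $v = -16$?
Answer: $281$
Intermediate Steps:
$v \left(-15\right) + 41 = \left(-16\right) \left(-15\right) + 41 = 240 + 41 = 281$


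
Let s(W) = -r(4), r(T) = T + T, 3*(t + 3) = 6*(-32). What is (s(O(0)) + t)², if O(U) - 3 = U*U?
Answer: 5625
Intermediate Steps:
t = -67 (t = -3 + (6*(-32))/3 = -3 + (⅓)*(-192) = -3 - 64 = -67)
r(T) = 2*T
O(U) = 3 + U² (O(U) = 3 + U*U = 3 + U²)
s(W) = -8 (s(W) = -2*4 = -1*8 = -8)
(s(O(0)) + t)² = (-8 - 67)² = (-75)² = 5625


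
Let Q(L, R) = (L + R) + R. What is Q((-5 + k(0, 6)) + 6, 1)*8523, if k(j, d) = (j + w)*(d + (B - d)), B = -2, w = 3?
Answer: -25569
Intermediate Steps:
k(j, d) = -6 - 2*j (k(j, d) = (j + 3)*(d + (-2 - d)) = (3 + j)*(-2) = -6 - 2*j)
Q(L, R) = L + 2*R
Q((-5 + k(0, 6)) + 6, 1)*8523 = (((-5 + (-6 - 2*0)) + 6) + 2*1)*8523 = (((-5 + (-6 + 0)) + 6) + 2)*8523 = (((-5 - 6) + 6) + 2)*8523 = ((-11 + 6) + 2)*8523 = (-5 + 2)*8523 = -3*8523 = -25569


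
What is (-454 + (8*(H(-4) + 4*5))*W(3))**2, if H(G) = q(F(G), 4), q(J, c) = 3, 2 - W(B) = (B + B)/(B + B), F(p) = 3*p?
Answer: 72900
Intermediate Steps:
W(B) = 1 (W(B) = 2 - (B + B)/(B + B) = 2 - 2*B/(2*B) = 2 - 2*B*1/(2*B) = 2 - 1*1 = 2 - 1 = 1)
H(G) = 3
(-454 + (8*(H(-4) + 4*5))*W(3))**2 = (-454 + (8*(3 + 4*5))*1)**2 = (-454 + (8*(3 + 20))*1)**2 = (-454 + (8*23)*1)**2 = (-454 + 184*1)**2 = (-454 + 184)**2 = (-270)**2 = 72900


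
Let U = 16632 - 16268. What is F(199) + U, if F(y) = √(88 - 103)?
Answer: 364 + I*√15 ≈ 364.0 + 3.873*I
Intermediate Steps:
F(y) = I*√15 (F(y) = √(-15) = I*√15)
U = 364
F(199) + U = I*√15 + 364 = 364 + I*√15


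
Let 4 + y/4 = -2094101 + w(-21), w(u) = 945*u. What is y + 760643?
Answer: -7695157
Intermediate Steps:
y = -8455800 (y = -16 + 4*(-2094101 + 945*(-21)) = -16 + 4*(-2094101 - 19845) = -16 + 4*(-2113946) = -16 - 8455784 = -8455800)
y + 760643 = -8455800 + 760643 = -7695157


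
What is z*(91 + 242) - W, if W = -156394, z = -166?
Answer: 101116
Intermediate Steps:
z*(91 + 242) - W = -166*(91 + 242) - 1*(-156394) = -166*333 + 156394 = -55278 + 156394 = 101116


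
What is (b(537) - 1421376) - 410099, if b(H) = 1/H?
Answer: -983502074/537 ≈ -1.8315e+6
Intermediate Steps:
(b(537) - 1421376) - 410099 = (1/537 - 1421376) - 410099 = -763278911/537 - 410099 = -983502074/537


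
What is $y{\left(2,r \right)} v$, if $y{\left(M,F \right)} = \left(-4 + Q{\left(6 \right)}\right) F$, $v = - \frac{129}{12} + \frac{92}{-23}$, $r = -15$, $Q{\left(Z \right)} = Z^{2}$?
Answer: $7080$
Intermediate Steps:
$v = - \frac{59}{4}$ ($v = \left(-129\right) \frac{1}{12} + 92 \left(- \frac{1}{23}\right) = - \frac{43}{4} - 4 = - \frac{59}{4} \approx -14.75$)
$y{\left(M,F \right)} = 32 F$ ($y{\left(M,F \right)} = \left(-4 + 6^{2}\right) F = \left(-4 + 36\right) F = 32 F$)
$y{\left(2,r \right)} v = 32 \left(-15\right) \left(- \frac{59}{4}\right) = \left(-480\right) \left(- \frac{59}{4}\right) = 7080$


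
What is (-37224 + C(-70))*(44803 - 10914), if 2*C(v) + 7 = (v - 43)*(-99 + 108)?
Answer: -1278835304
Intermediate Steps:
C(v) = -197 + 9*v/2 (C(v) = -7/2 + ((v - 43)*(-99 + 108))/2 = -7/2 + ((-43 + v)*9)/2 = -7/2 + (-387 + 9*v)/2 = -7/2 + (-387/2 + 9*v/2) = -197 + 9*v/2)
(-37224 + C(-70))*(44803 - 10914) = (-37224 + (-197 + (9/2)*(-70)))*(44803 - 10914) = (-37224 + (-197 - 315))*33889 = (-37224 - 512)*33889 = -37736*33889 = -1278835304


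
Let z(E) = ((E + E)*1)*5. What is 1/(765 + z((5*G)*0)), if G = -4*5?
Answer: 1/765 ≈ 0.0013072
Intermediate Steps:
G = -20
z(E) = 10*E (z(E) = ((2*E)*1)*5 = (2*E)*5 = 10*E)
1/(765 + z((5*G)*0)) = 1/(765 + 10*((5*(-20))*0)) = 1/(765 + 10*(-100*0)) = 1/(765 + 10*0) = 1/(765 + 0) = 1/765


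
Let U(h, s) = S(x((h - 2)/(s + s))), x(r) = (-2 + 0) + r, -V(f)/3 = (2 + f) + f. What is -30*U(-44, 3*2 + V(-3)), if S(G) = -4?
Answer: 120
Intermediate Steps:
V(f) = -6 - 6*f (V(f) = -3*((2 + f) + f) = -3*(2 + 2*f) = -6 - 6*f)
x(r) = -2 + r
U(h, s) = -4
-30*U(-44, 3*2 + V(-3)) = -30*(-4) = 120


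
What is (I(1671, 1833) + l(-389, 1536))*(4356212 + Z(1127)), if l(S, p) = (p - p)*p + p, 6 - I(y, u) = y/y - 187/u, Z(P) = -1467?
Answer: 12301457865800/1833 ≈ 6.7111e+9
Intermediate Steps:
I(y, u) = 5 + 187/u (I(y, u) = 6 - (y/y - 187/u) = 6 - (1 - 187/u) = 6 + (-1 + 187/u) = 5 + 187/u)
l(S, p) = p (l(S, p) = 0*p + p = 0 + p = p)
(I(1671, 1833) + l(-389, 1536))*(4356212 + Z(1127)) = ((5 + 187/1833) + 1536)*(4356212 - 1467) = ((5 + 187*(1/1833)) + 1536)*4354745 = ((5 + 187/1833) + 1536)*4354745 = (9352/1833 + 1536)*4354745 = (2824840/1833)*4354745 = 12301457865800/1833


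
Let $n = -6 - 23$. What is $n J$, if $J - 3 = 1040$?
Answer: $-30247$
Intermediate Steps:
$J = 1043$ ($J = 3 + 1040 = 1043$)
$n = -29$ ($n = -6 - 23 = -29$)
$n J = \left(-29\right) 1043 = -30247$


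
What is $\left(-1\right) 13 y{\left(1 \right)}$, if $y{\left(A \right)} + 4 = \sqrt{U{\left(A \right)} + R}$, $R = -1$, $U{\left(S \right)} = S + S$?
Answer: $39$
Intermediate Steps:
$U{\left(S \right)} = 2 S$
$y{\left(A \right)} = -4 + \sqrt{-1 + 2 A}$ ($y{\left(A \right)} = -4 + \sqrt{2 A - 1} = -4 + \sqrt{-1 + 2 A}$)
$\left(-1\right) 13 y{\left(1 \right)} = \left(-1\right) 13 \left(-4 + \sqrt{-1 + 2 \cdot 1}\right) = - 13 \left(-4 + \sqrt{-1 + 2}\right) = - 13 \left(-4 + \sqrt{1}\right) = - 13 \left(-4 + 1\right) = \left(-13\right) \left(-3\right) = 39$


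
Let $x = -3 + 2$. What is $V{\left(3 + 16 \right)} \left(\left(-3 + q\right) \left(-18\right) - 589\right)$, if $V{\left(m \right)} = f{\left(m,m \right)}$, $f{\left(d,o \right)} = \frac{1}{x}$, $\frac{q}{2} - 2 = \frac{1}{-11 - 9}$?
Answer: $\frac{3026}{5} \approx 605.2$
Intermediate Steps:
$q = \frac{39}{10}$ ($q = 4 + \frac{2}{-11 - 9} = 4 + \frac{2}{-20} = 4 + 2 \left(- \frac{1}{20}\right) = 4 - \frac{1}{10} = \frac{39}{10} \approx 3.9$)
$x = -1$
$f{\left(d,o \right)} = -1$ ($f{\left(d,o \right)} = \frac{1}{-1} = -1$)
$V{\left(m \right)} = -1$
$V{\left(3 + 16 \right)} \left(\left(-3 + q\right) \left(-18\right) - 589\right) = - (\left(-3 + \frac{39}{10}\right) \left(-18\right) - 589) = - (\frac{9}{10} \left(-18\right) - 589) = - (- \frac{81}{5} - 589) = \left(-1\right) \left(- \frac{3026}{5}\right) = \frac{3026}{5}$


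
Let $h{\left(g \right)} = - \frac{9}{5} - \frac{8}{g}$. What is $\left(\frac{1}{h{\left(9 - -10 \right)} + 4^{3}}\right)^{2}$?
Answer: $\frac{9025}{34445161} \approx 0.00026201$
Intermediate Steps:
$h{\left(g \right)} = - \frac{9}{5} - \frac{8}{g}$ ($h{\left(g \right)} = \left(-9\right) \frac{1}{5} - \frac{8}{g} = - \frac{9}{5} - \frac{8}{g}$)
$\left(\frac{1}{h{\left(9 - -10 \right)} + 4^{3}}\right)^{2} = \left(\frac{1}{\left(- \frac{9}{5} - \frac{8}{9 - -10}\right) + 4^{3}}\right)^{2} = \left(\frac{1}{\left(- \frac{9}{5} - \frac{8}{9 + 10}\right) + 64}\right)^{2} = \left(\frac{1}{\left(- \frac{9}{5} - \frac{8}{19}\right) + 64}\right)^{2} = \left(\frac{1}{- \frac{211}{95} + 64}\right)^{2} = \left(\frac{1}{\frac{5869}{95}}\right)^{2} = \left(\frac{95}{5869}\right)^{2} = \frac{9025}{34445161}$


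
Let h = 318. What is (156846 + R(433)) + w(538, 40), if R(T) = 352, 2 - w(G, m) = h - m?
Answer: 156922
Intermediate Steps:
w(G, m) = -316 + m (w(G, m) = 2 - (318 - m) = 2 + (-318 + m) = -316 + m)
(156846 + R(433)) + w(538, 40) = (156846 + 352) + (-316 + 40) = 157198 - 276 = 156922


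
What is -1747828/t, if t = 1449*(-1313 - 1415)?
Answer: 436957/988218 ≈ 0.44217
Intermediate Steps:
t = -3952872 (t = 1449*(-2728) = -3952872)
-1747828/t = -1747828/(-3952872) = -1747828*(-1/3952872) = 436957/988218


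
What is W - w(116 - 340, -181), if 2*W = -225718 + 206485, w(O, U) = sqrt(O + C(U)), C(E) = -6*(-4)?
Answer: -19233/2 - 10*I*sqrt(2) ≈ -9616.5 - 14.142*I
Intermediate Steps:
C(E) = 24
w(O, U) = sqrt(24 + O) (w(O, U) = sqrt(O + 24) = sqrt(24 + O))
W = -19233/2 (W = (-225718 + 206485)/2 = (1/2)*(-19233) = -19233/2 ≈ -9616.5)
W - w(116 - 340, -181) = -19233/2 - sqrt(24 + (116 - 340)) = -19233/2 - sqrt(24 - 224) = -19233/2 - sqrt(-200) = -19233/2 - 10*I*sqrt(2)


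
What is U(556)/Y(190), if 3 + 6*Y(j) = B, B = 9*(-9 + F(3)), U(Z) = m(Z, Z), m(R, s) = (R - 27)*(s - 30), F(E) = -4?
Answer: -139127/10 ≈ -13913.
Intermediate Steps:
m(R, s) = (-30 + s)*(-27 + R) (m(R, s) = (-27 + R)*(-30 + s) = (-30 + s)*(-27 + R))
U(Z) = 810 + Z**2 - 57*Z (U(Z) = 810 - 30*Z - 27*Z + Z*Z = 810 - 30*Z - 27*Z + Z**2 = 810 + Z**2 - 57*Z)
B = -117 (B = 9*(-9 - 4) = 9*(-13) = -117)
Y(j) = -20 (Y(j) = -1/2 + (1/6)*(-117) = -1/2 - 39/2 = -20)
U(556)/Y(190) = (810 + 556**2 - 57*556)/(-20) = (810 + 309136 - 31692)*(-1/20) = 278254*(-1/20) = -139127/10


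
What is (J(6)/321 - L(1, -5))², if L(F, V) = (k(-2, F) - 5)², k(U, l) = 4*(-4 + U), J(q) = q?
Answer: 8097300225/11449 ≈ 7.0725e+5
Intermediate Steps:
k(U, l) = -16 + 4*U
L(F, V) = 841 (L(F, V) = ((-16 + 4*(-2)) - 5)² = ((-16 - 8) - 5)² = (-24 - 5)² = (-29)² = 841)
(J(6)/321 - L(1, -5))² = (6/321 - 1*841)² = (6*(1/321) - 841)² = (2/107 - 841)² = (-89985/107)² = 8097300225/11449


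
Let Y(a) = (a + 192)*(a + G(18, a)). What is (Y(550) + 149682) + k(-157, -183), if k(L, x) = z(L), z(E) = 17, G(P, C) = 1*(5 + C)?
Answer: 969609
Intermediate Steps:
G(P, C) = 5 + C
Y(a) = (5 + 2*a)*(192 + a) (Y(a) = (a + 192)*(a + (5 + a)) = (192 + a)*(5 + 2*a) = (5 + 2*a)*(192 + a))
k(L, x) = 17
(Y(550) + 149682) + k(-157, -183) = ((960 + 2*550² + 389*550) + 149682) + 17 = ((960 + 2*302500 + 213950) + 149682) + 17 = ((960 + 605000 + 213950) + 149682) + 17 = (819910 + 149682) + 17 = 969592 + 17 = 969609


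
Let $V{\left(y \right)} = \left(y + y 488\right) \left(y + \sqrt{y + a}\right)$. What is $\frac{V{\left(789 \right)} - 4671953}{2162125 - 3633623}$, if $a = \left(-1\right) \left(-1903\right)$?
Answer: $- \frac{149870408}{735749} - \frac{385821 \sqrt{673}}{735749} \approx -217.3$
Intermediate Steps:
$a = 1903$
$V{\left(y \right)} = 489 y \left(y + \sqrt{1903 + y}\right)$ ($V{\left(y \right)} = \left(y + y 488\right) \left(y + \sqrt{y + 1903}\right) = \left(y + 488 y\right) \left(y + \sqrt{1903 + y}\right) = 489 y \left(y + \sqrt{1903 + y}\right)$)
$\frac{V{\left(789 \right)} - 4671953}{2162125 - 3633623} = \frac{489 \cdot 789 \left(789 + \sqrt{1903 + 789}\right) - 4671953}{2162125 - 3633623} = \frac{489 \cdot 789 \left(789 + \sqrt{2692}\right) - 4671953}{-1471498} = \left(489 \cdot 789 \left(789 + 2 \sqrt{673}\right) - 4671953\right) \left(- \frac{1}{1471498}\right) = \left(\left(304412769 + 771642 \sqrt{673}\right) - 4671953\right) \left(- \frac{1}{1471498}\right) = \left(299740816 + 771642 \sqrt{673}\right) \left(- \frac{1}{1471498}\right) = - \frac{149870408}{735749} - \frac{385821 \sqrt{673}}{735749}$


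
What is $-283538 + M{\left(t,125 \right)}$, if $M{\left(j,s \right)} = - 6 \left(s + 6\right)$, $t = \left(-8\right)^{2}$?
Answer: $-284324$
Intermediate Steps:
$t = 64$
$M{\left(j,s \right)} = -36 - 6 s$ ($M{\left(j,s \right)} = - 6 \left(6 + s\right) = -36 - 6 s$)
$-283538 + M{\left(t,125 \right)} = -283538 - 786 = -284324$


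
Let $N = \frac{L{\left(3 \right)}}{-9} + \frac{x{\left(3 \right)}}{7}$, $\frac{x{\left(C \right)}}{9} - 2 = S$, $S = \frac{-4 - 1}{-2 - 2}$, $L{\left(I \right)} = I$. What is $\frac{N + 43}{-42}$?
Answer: $- \frac{3935}{3528} \approx -1.1154$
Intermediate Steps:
$S = \frac{5}{4}$ ($S = - \frac{5}{-4} = \left(-5\right) \left(- \frac{1}{4}\right) = \frac{5}{4} \approx 1.25$)
$x{\left(C \right)} = \frac{117}{4}$ ($x{\left(C \right)} = 18 + 9 \cdot \frac{5}{4} = 18 + \frac{45}{4} = \frac{117}{4}$)
$N = \frac{323}{84}$ ($N = \frac{3}{-9} + \frac{117}{4 \cdot 7} = 3 \left(- \frac{1}{9}\right) + \frac{117}{4} \cdot \frac{1}{7} = - \frac{1}{3} + \frac{117}{28} = \frac{323}{84} \approx 3.8452$)
$\frac{N + 43}{-42} = \frac{\frac{323}{84} + 43}{-42} = \left(- \frac{1}{42}\right) \frac{3935}{84} = - \frac{3935}{3528}$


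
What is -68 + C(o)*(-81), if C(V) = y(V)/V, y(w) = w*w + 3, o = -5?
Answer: 1928/5 ≈ 385.60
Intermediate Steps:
y(w) = 3 + w² (y(w) = w² + 3 = 3 + w²)
C(V) = (3 + V²)/V
-68 + C(o)*(-81) = -68 + (-5 + 3/(-5))*(-81) = -68 + (-5 + 3*(-⅕))*(-81) = -68 + (-5 - ⅗)*(-81) = -68 - 28/5*(-81) = -68 + 2268/5 = 1928/5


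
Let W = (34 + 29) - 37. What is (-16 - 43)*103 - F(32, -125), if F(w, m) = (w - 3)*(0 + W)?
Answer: -6831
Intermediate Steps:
W = 26 (W = 63 - 37 = 26)
F(w, m) = -78 + 26*w (F(w, m) = (w - 3)*(0 + 26) = (-3 + w)*26 = -78 + 26*w)
(-16 - 43)*103 - F(32, -125) = (-16 - 43)*103 - (-78 + 26*32) = -59*103 - (-78 + 832) = -6077 - 1*754 = -6077 - 754 = -6831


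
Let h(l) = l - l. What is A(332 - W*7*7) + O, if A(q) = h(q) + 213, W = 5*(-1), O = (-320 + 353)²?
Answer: 1302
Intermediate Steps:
O = 1089 (O = 33² = 1089)
h(l) = 0
W = -5
A(q) = 213 (A(q) = 0 + 213 = 213)
A(332 - W*7*7) + O = 213 + 1089 = 1302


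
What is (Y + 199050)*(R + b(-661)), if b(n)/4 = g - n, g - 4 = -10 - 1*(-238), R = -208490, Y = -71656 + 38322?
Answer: -33958191288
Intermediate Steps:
Y = -33334
g = 232 (g = 4 + (-10 - 1*(-238)) = 4 + (-10 + 238) = 4 + 228 = 232)
b(n) = 928 - 4*n (b(n) = 4*(232 - n) = 928 - 4*n)
(Y + 199050)*(R + b(-661)) = (-33334 + 199050)*(-208490 + (928 - 4*(-661))) = 165716*(-208490 + (928 + 2644)) = 165716*(-208490 + 3572) = 165716*(-204918) = -33958191288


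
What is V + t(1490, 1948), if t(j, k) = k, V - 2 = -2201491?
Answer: -2199541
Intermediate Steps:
V = -2201489 (V = 2 - 2201491 = -2201489)
V + t(1490, 1948) = -2201489 + 1948 = -2199541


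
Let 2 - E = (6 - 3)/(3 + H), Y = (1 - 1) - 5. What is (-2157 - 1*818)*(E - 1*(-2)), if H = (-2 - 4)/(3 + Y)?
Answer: -20825/2 ≈ -10413.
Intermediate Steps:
Y = -5 (Y = 0 - 5 = -5)
H = 3 (H = (-2 - 4)/(3 - 5) = -6/(-2) = -6*(-1/2) = 3)
E = 3/2 (E = 2 - (6 - 3)/(3 + 3) = 2 - 3/6 = 2 - 1*1/2 = 2 - 1/2 = 3/2 ≈ 1.5000)
(-2157 - 1*818)*(E - 1*(-2)) = (-2157 - 1*818)*(3/2 - 1*(-2)) = (-2157 - 818)*(3/2 + 2) = -2975*7/2 = -20825/2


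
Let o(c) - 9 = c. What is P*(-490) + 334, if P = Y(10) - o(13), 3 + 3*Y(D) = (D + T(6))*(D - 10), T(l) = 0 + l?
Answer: 11604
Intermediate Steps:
o(c) = 9 + c
T(l) = l
Y(D) = -1 + (-10 + D)*(6 + D)/3 (Y(D) = -1 + ((D + 6)*(D - 10))/3 = -1 + ((6 + D)*(-10 + D))/3 = -1 + ((-10 + D)*(6 + D))/3 = -1 + (-10 + D)*(6 + D)/3)
P = -23 (P = (-21 - 4/3*10 + (⅓)*10²) - (9 + 13) = (-21 - 40/3 + (⅓)*100) - 1*22 = (-21 - 40/3 + 100/3) - 22 = -1 - 22 = -23)
P*(-490) + 334 = -23*(-490) + 334 = 11270 + 334 = 11604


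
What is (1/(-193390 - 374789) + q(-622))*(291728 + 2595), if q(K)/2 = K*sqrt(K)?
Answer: -294323/568179 - 366137812*I*sqrt(622) ≈ -0.51801 - 9.1315e+9*I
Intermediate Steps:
q(K) = 2*K**(3/2) (q(K) = 2*(K*sqrt(K)) = 2*K**(3/2))
(1/(-193390 - 374789) + q(-622))*(291728 + 2595) = (1/(-193390 - 374789) + 2*(-622)**(3/2))*(291728 + 2595) = (1/(-568179) + 2*(-622*I*sqrt(622)))*294323 = (-1/568179 - 1244*I*sqrt(622))*294323 = -294323/568179 - 366137812*I*sqrt(622)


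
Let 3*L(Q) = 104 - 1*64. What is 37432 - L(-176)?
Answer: 112256/3 ≈ 37419.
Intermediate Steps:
L(Q) = 40/3 (L(Q) = (104 - 1*64)/3 = (104 - 64)/3 = (⅓)*40 = 40/3)
37432 - L(-176) = 37432 - 1*40/3 = 37432 - 40/3 = 112256/3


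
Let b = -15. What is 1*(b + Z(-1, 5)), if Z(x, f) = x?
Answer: -16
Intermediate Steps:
1*(b + Z(-1, 5)) = 1*(-15 - 1) = 1*(-16) = -16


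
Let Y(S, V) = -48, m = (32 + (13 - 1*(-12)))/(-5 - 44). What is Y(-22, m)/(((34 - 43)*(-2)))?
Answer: -8/3 ≈ -2.6667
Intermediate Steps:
m = -57/49 (m = (32 + (13 + 12))/(-49) = (32 + 25)*(-1/49) = 57*(-1/49) = -57/49 ≈ -1.1633)
Y(-22, m)/(((34 - 43)*(-2))) = -48*(-1/(2*(34 - 43))) = -48/((-9*(-2))) = -48/18 = -48*1/18 = -8/3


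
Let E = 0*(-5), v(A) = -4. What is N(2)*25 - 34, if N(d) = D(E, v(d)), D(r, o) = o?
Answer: -134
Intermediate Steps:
E = 0
N(d) = -4
N(2)*25 - 34 = -4*25 - 34 = -100 - 34 = -134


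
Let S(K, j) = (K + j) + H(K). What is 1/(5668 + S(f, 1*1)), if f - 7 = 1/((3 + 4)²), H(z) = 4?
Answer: 49/278321 ≈ 0.00017606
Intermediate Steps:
f = 344/49 (f = 7 + 1/((3 + 4)²) = 7 + 1/(7²) = 7 + 1/49 = 344/49 ≈ 7.0204)
S(K, j) = 4 + K + j (S(K, j) = (K + j) + 4 = 4 + K + j)
1/(5668 + S(f, 1*1)) = 1/(5668 + (4 + 344/49 + 1*1)) = 1/(5668 + (4 + 344/49 + 1)) = 1/(5668 + 589/49) = 1/(278321/49) = 49/278321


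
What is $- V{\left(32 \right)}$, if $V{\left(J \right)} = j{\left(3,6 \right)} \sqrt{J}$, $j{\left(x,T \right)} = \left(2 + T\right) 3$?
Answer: $- 96 \sqrt{2} \approx -135.76$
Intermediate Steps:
$j{\left(x,T \right)} = 6 + 3 T$
$V{\left(J \right)} = 24 \sqrt{J}$ ($V{\left(J \right)} = \left(6 + 3 \cdot 6\right) \sqrt{J} = \left(6 + 18\right) \sqrt{J} = 24 \sqrt{J}$)
$- V{\left(32 \right)} = - 24 \sqrt{32} = - 24 \cdot 4 \sqrt{2} = - 96 \sqrt{2}$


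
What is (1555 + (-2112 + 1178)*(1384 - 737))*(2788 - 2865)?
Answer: 46411211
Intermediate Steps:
(1555 + (-2112 + 1178)*(1384 - 737))*(2788 - 2865) = (1555 - 934*647)*(-77) = (1555 - 604298)*(-77) = -602743*(-77) = 46411211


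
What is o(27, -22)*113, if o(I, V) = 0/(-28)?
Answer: 0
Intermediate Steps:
o(I, V) = 0 (o(I, V) = 0*(-1/28) = 0)
o(27, -22)*113 = 0*113 = 0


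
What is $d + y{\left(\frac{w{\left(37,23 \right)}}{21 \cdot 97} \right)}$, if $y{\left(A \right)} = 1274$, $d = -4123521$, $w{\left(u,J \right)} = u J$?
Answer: $-4122247$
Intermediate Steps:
$w{\left(u,J \right)} = J u$
$d + y{\left(\frac{w{\left(37,23 \right)}}{21 \cdot 97} \right)} = -4123521 + 1274 = -4122247$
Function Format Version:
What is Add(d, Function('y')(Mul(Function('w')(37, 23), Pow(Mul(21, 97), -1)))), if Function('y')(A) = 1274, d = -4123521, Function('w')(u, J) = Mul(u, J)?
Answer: -4122247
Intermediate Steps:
Function('w')(u, J) = Mul(J, u)
Add(d, Function('y')(Mul(Function('w')(37, 23), Pow(Mul(21, 97), -1)))) = Add(-4123521, 1274) = -4122247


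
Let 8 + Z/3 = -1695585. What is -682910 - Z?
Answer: 4403869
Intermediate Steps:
Z = -5086779 (Z = -24 + 3*(-1695585) = -24 - 5086755 = -5086779)
-682910 - Z = -682910 - 1*(-5086779) = -682910 + 5086779 = 4403869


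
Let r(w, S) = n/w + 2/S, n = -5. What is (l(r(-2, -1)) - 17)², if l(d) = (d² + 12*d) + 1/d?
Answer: 1225/16 ≈ 76.563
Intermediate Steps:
r(w, S) = -5/w + 2/S
l(d) = 1/d + d² + 12*d
(l(r(-2, -1)) - 17)² = ((1 + (-5/(-2) + 2/(-1))²*(12 + (-5/(-2) + 2/(-1))))/(-5/(-2) + 2/(-1)) - 17)² = ((1 + (-5*(-½) + 2*(-1))²*(12 + (-5*(-½) + 2*(-1))))/(-5*(-½) + 2*(-1)) - 17)² = ((1 + (5/2 - 2)²*(12 + (5/2 - 2)))/(5/2 - 2) - 17)² = ((1 + (½)²*(12 + ½))/(½) - 17)² = (2*(1 + (¼)*(25/2)) - 17)² = (2*(1 + 25/8) - 17)² = (2*(33/8) - 17)² = (33/4 - 17)² = (-35/4)² = 1225/16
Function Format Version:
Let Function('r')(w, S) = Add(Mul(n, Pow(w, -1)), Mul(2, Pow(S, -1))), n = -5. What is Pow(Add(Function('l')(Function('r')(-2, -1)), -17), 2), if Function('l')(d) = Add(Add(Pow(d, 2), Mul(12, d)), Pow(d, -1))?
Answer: Rational(1225, 16) ≈ 76.563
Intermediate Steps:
Function('r')(w, S) = Add(Mul(-5, Pow(w, -1)), Mul(2, Pow(S, -1)))
Function('l')(d) = Add(Pow(d, -1), Pow(d, 2), Mul(12, d))
Pow(Add(Function('l')(Function('r')(-2, -1)), -17), 2) = Pow(Add(Mul(Pow(Add(Mul(-5, Pow(-2, -1)), Mul(2, Pow(-1, -1))), -1), Add(1, Mul(Pow(Add(Mul(-5, Pow(-2, -1)), Mul(2, Pow(-1, -1))), 2), Add(12, Add(Mul(-5, Pow(-2, -1)), Mul(2, Pow(-1, -1))))))), -17), 2) = Pow(Add(Mul(Pow(Add(Mul(-5, Rational(-1, 2)), Mul(2, -1)), -1), Add(1, Mul(Pow(Add(Mul(-5, Rational(-1, 2)), Mul(2, -1)), 2), Add(12, Add(Mul(-5, Rational(-1, 2)), Mul(2, -1)))))), -17), 2) = Pow(Add(Mul(Pow(Add(Rational(5, 2), -2), -1), Add(1, Mul(Pow(Add(Rational(5, 2), -2), 2), Add(12, Add(Rational(5, 2), -2))))), -17), 2) = Pow(Add(Mul(Pow(Rational(1, 2), -1), Add(1, Mul(Pow(Rational(1, 2), 2), Add(12, Rational(1, 2))))), -17), 2) = Pow(Add(Mul(2, Add(1, Mul(Rational(1, 4), Rational(25, 2)))), -17), 2) = Pow(Add(Mul(2, Add(1, Rational(25, 8))), -17), 2) = Pow(Add(Mul(2, Rational(33, 8)), -17), 2) = Pow(Add(Rational(33, 4), -17), 2) = Pow(Rational(-35, 4), 2) = Rational(1225, 16)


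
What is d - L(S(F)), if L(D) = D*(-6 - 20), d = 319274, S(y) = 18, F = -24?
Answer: 319742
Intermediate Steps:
L(D) = -26*D (L(D) = D*(-26) = -26*D)
d - L(S(F)) = 319274 - (-26)*18 = 319274 - 1*(-468) = 319274 + 468 = 319742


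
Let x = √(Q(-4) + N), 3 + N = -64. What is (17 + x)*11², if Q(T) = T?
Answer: 2057 + 121*I*√71 ≈ 2057.0 + 1019.6*I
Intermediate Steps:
N = -67 (N = -3 - 64 = -67)
x = I*√71 (x = √(-4 - 67) = √(-71) = I*√71 ≈ 8.4261*I)
(17 + x)*11² = (17 + I*√71)*11² = (17 + I*√71)*121 = 2057 + 121*I*√71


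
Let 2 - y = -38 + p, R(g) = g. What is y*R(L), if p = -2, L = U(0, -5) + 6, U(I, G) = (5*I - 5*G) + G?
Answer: 1092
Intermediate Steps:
U(I, G) = -4*G + 5*I (U(I, G) = (-5*G + 5*I) + G = -4*G + 5*I)
L = 26 (L = (-4*(-5) + 5*0) + 6 = (20 + 0) + 6 = 20 + 6 = 26)
y = 42 (y = 2 - (-38 - 2) = 2 - 1*(-40) = 2 + 40 = 42)
y*R(L) = 42*26 = 1092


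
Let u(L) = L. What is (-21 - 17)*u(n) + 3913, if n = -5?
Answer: 4103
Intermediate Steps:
(-21 - 17)*u(n) + 3913 = (-21 - 17)*(-5) + 3913 = -38*(-5) + 3913 = 190 + 3913 = 4103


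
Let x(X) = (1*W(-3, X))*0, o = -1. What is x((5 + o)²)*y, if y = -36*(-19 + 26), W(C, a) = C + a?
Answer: 0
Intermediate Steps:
y = -252 (y = -36*7 = -252)
x(X) = 0 (x(X) = (1*(-3 + X))*0 = (-3 + X)*0 = 0)
x((5 + o)²)*y = 0*(-252) = 0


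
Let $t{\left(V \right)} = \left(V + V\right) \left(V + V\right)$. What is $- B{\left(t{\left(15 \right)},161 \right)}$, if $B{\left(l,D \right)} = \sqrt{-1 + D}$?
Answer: $- 4 \sqrt{10} \approx -12.649$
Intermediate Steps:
$t{\left(V \right)} = 4 V^{2}$ ($t{\left(V \right)} = 2 V 2 V = 4 V^{2}$)
$- B{\left(t{\left(15 \right)},161 \right)} = - \sqrt{-1 + 161} = - \sqrt{160} = - 4 \sqrt{10}$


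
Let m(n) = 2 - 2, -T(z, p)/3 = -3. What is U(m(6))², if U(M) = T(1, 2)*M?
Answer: 0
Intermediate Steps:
T(z, p) = 9 (T(z, p) = -3*(-3) = 9)
m(n) = 0
U(M) = 9*M
U(m(6))² = (9*0)² = 0² = 0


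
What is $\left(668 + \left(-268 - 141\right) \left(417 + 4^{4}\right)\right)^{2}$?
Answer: $75399118921$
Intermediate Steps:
$\left(668 + \left(-268 - 141\right) \left(417 + 4^{4}\right)\right)^{2} = \left(668 - 409 \left(417 + 256\right)\right)^{2} = \left(668 - 275257\right)^{2} = \left(-274589\right)^{2} = 75399118921$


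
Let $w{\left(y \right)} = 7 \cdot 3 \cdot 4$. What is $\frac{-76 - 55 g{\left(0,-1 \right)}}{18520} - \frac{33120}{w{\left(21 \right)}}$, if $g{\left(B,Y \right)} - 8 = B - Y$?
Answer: $- \frac{51119197}{129640} \approx -394.32$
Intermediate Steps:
$g{\left(B,Y \right)} = 8 + B - Y$ ($g{\left(B,Y \right)} = 8 + \left(B - Y\right) = 8 + B - Y$)
$w{\left(y \right)} = 84$ ($w{\left(y \right)} = 21 \cdot 4 = 84$)
$\frac{-76 - 55 g{\left(0,-1 \right)}}{18520} - \frac{33120}{w{\left(21 \right)}} = \frac{-76 - 55 \left(8 + 0 - -1\right)}{18520} - \frac{33120}{84} = \left(-76 - 55 \left(8 + 0 + 1\right)\right) \frac{1}{18520} - \frac{2760}{7} = \left(-76 - 495\right) \frac{1}{18520} - \frac{2760}{7} = \left(-571\right) \frac{1}{18520} - \frac{2760}{7} = - \frac{571}{18520} - \frac{2760}{7} = - \frac{51119197}{129640}$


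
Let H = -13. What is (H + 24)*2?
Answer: 22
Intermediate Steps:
(H + 24)*2 = (-13 + 24)*2 = 11*2 = 22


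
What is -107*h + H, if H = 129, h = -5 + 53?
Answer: -5007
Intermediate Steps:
h = 48
-107*h + H = -107*48 + 129 = -5136 + 129 = -5007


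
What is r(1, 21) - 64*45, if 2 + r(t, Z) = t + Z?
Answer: -2860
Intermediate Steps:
r(t, Z) = -2 + Z + t (r(t, Z) = -2 + (t + Z) = -2 + (Z + t) = -2 + Z + t)
r(1, 21) - 64*45 = (-2 + 21 + 1) - 64*45 = 20 - 2880 = -2860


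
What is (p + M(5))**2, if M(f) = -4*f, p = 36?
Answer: 256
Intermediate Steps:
(p + M(5))**2 = (36 - 4*5)**2 = (36 - 20)**2 = 16**2 = 256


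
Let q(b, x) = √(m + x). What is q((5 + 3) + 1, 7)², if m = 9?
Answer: 16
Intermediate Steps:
q(b, x) = √(9 + x)
q((5 + 3) + 1, 7)² = (√(9 + 7))² = (√16)² = 4² = 16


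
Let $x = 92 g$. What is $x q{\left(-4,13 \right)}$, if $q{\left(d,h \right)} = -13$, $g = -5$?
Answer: $5980$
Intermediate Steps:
$x = -460$ ($x = 92 \left(-5\right) = -460$)
$x q{\left(-4,13 \right)} = \left(-460\right) \left(-13\right) = 5980$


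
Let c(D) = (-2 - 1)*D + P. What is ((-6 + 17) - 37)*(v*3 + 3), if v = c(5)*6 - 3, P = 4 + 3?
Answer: 3900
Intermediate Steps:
P = 7
c(D) = 7 - 3*D (c(D) = (-2 - 1)*D + 7 = -3*D + 7 = 7 - 3*D)
v = -51 (v = (7 - 3*5)*6 - 3 = (7 - 15)*6 - 3 = -8*6 - 3 = -48 - 3 = -51)
((-6 + 17) - 37)*(v*3 + 3) = ((-6 + 17) - 37)*(-51*3 + 3) = (11 - 37)*(-153 + 3) = -26*(-150) = 3900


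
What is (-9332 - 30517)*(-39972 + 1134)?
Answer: 1547655462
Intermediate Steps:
(-9332 - 30517)*(-39972 + 1134) = -39849*(-38838) = 1547655462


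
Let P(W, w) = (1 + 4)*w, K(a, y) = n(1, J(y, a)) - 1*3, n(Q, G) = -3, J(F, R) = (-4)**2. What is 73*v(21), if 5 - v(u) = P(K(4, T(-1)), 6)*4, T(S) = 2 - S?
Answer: -8395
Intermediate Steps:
J(F, R) = 16
K(a, y) = -6 (K(a, y) = -3 - 1*3 = -3 - 3 = -6)
P(W, w) = 5*w
v(u) = -115 (v(u) = 5 - 5*6*4 = 5 - 30*4 = 5 - 1*120 = 5 - 120 = -115)
73*v(21) = 73*(-115) = -8395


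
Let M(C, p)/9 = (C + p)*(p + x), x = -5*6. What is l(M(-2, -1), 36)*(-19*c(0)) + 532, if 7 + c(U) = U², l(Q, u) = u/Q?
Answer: 50008/93 ≈ 537.72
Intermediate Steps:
x = -30
M(C, p) = 9*(-30 + p)*(C + p) (M(C, p) = 9*((C + p)*(p - 30)) = 9*((C + p)*(-30 + p)) = 9*((-30 + p)*(C + p)) = 9*(-30 + p)*(C + p))
c(U) = -7 + U²
l(M(-2, -1), 36)*(-19*c(0)) + 532 = (36/(-270*(-2) - 270*(-1) + 9*(-1)² + 9*(-2)*(-1)))*(-19*(-7 + 0²)) + 532 = (36/(540 + 270 + 9*1 + 18))*(-19*(-7 + 0)) + 532 = (36/(540 + 270 + 9 + 18))*(-19*(-7)) + 532 = (36/837)*133 + 532 = (36*(1/837))*133 + 532 = (4/93)*133 + 532 = 532/93 + 532 = 50008/93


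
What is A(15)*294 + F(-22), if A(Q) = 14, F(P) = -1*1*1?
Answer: 4115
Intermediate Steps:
F(P) = -1 (F(P) = -1*1 = -1)
A(15)*294 + F(-22) = 14*294 - 1 = 4116 - 1 = 4115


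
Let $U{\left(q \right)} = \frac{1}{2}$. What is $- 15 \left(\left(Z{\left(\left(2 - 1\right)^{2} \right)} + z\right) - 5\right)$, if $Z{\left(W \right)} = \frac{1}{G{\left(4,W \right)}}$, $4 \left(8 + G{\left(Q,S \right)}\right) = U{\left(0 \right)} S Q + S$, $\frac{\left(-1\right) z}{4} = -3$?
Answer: $- \frac{2985}{29} \approx -102.93$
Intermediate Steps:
$U{\left(q \right)} = \frac{1}{2}$
$z = 12$ ($z = \left(-4\right) \left(-3\right) = 12$)
$G{\left(Q,S \right)} = -8 + \frac{S}{4} + \frac{Q S}{8}$ ($G{\left(Q,S \right)} = -8 + \frac{\frac{S}{2} Q + S}{4} = -8 + \frac{\frac{Q S}{2} + S}{4} = -8 + \frac{S + \frac{Q S}{2}}{4} = -8 + \left(\frac{S}{4} + \frac{Q S}{8}\right) = -8 + \frac{S}{4} + \frac{Q S}{8}$)
$Z{\left(W \right)} = \frac{1}{-8 + \frac{3 W}{4}}$ ($Z{\left(W \right)} = \frac{1}{-8 + \frac{W}{4} + \frac{1}{8} \cdot 4 W} = \frac{1}{-8 + \frac{W}{4} + \frac{W}{2}} = \frac{1}{-8 + \frac{3 W}{4}}$)
$- 15 \left(\left(Z{\left(\left(2 - 1\right)^{2} \right)} + z\right) - 5\right) = - 15 \left(\left(\frac{4}{-32 + 3 \left(2 - 1\right)^{2}} + 12\right) - 5\right) = - 15 \left(\left(\frac{4}{-32 + 3 \cdot 1^{2}} + 12\right) - 5\right) = - 15 \left(\left(\frac{4}{-32 + 3 \cdot 1} + 12\right) - 5\right) = - 15 \left(\left(\frac{4}{-32 + 3} + 12\right) - 5\right) = - 15 \left(\left(\frac{4}{-29} + 12\right) - 5\right) = - 15 \left(\left(4 \left(- \frac{1}{29}\right) + 12\right) - 5\right) = - 15 \left(\left(- \frac{4}{29} + 12\right) - 5\right) = - 15 \left(\frac{344}{29} - 5\right) = \left(-15\right) \frac{199}{29} = - \frac{2985}{29}$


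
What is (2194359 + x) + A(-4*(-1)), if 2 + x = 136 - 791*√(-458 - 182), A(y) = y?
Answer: 2194497 - 6328*I*√10 ≈ 2.1945e+6 - 20011.0*I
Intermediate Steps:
x = 134 - 6328*I*√10 (x = -2 + (136 - 791*√(-458 - 182)) = -2 + (136 - 6328*I*√10) = 134 - 6328*I*√10 ≈ 134.0 - 20011.0*I)
(2194359 + x) + A(-4*(-1)) = (2194359 + (134 - 6328*I*√10)) - 4*(-1) = (2194493 - 6328*I*√10) + 4 = 2194497 - 6328*I*√10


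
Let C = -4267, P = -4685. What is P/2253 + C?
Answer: -9618236/2253 ≈ -4269.1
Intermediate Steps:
P/2253 + C = -4685/2253 - 4267 = -9618236/2253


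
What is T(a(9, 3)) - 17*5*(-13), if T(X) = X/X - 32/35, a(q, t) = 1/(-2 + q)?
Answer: 38678/35 ≈ 1105.1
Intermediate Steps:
T(X) = 3/35 (T(X) = 1 - 32*1/35 = 1 - 32/35 = 3/35)
T(a(9, 3)) - 17*5*(-13) = 3/35 - 17*5*(-13) = 3/35 - 85*(-13) = 3/35 - 1*(-1105) = 3/35 + 1105 = 38678/35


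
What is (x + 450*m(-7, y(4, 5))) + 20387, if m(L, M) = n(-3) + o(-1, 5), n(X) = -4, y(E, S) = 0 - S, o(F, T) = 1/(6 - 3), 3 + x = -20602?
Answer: -1868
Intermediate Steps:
x = -20605 (x = -3 - 20602 = -20605)
o(F, T) = ⅓ (o(F, T) = 1/3 = ⅓)
y(E, S) = -S
m(L, M) = -11/3 (m(L, M) = -4 + ⅓ = -11/3)
(x + 450*m(-7, y(4, 5))) + 20387 = (-20605 + 450*(-11/3)) + 20387 = (-20605 - 1650) + 20387 = -22255 + 20387 = -1868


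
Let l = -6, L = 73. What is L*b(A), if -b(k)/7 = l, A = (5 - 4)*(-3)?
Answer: 3066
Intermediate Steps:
A = -3 (A = 1*(-3) = -3)
b(k) = 42 (b(k) = -7*(-6) = 42)
L*b(A) = 73*42 = 3066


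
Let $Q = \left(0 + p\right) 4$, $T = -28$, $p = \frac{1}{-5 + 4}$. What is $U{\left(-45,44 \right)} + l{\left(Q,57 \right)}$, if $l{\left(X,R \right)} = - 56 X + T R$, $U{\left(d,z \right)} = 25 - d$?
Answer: $-1302$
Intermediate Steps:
$p = -1$ ($p = \frac{1}{-1} = -1$)
$Q = -4$ ($Q = \left(0 - 1\right) 4 = \left(-1\right) 4 = -4$)
$l{\left(X,R \right)} = - 56 X - 28 R$
$U{\left(-45,44 \right)} + l{\left(Q,57 \right)} = \left(25 - -45\right) - 1372 = \left(25 + 45\right) + \left(224 - 1596\right) = 70 - 1372 = -1302$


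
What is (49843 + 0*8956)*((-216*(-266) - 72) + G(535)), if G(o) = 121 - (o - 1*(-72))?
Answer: 2835967014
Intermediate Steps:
G(o) = 49 - o (G(o) = 121 - (o + 72) = 121 - (72 + o) = 121 + (-72 - o) = 49 - o)
(49843 + 0*8956)*((-216*(-266) - 72) + G(535)) = (49843 + 0*8956)*((-216*(-266) - 72) + (49 - 1*535)) = (49843 + 0)*((57456 - 72) + (49 - 535)) = 49843*(57384 - 486) = 49843*56898 = 2835967014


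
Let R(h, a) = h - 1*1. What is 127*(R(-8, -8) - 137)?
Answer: -18542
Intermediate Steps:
R(h, a) = -1 + h (R(h, a) = h - 1 = -1 + h)
127*(R(-8, -8) - 137) = 127*((-1 - 8) - 137) = 127*(-9 - 137) = 127*(-146) = -18542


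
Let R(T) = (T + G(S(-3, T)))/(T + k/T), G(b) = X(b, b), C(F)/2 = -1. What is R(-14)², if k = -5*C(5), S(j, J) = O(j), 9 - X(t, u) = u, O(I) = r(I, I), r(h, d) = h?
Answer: 196/10609 ≈ 0.018475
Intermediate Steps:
O(I) = I
X(t, u) = 9 - u
S(j, J) = j
C(F) = -2 (C(F) = 2*(-1) = -2)
G(b) = 9 - b
k = 10 (k = -5*(-2) = 10)
R(T) = (12 + T)/(T + 10/T) (R(T) = (T + (9 - 1*(-3)))/(T + 10/T) = (T + (9 + 3))/(T + 10/T) = (T + 12)/(T + 10/T) = (12 + T)/(T + 10/T))
R(-14)² = (-14*(12 - 14)/(10 + (-14)²))² = (-14*(-2)/(10 + 196))² = (-14*(-2)/206)² = (-14*1/206*(-2))² = (14/103)² = 196/10609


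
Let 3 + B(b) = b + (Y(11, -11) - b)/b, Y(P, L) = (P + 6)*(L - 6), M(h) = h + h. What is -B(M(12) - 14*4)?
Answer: 863/32 ≈ 26.969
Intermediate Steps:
M(h) = 2*h
Y(P, L) = (-6 + L)*(6 + P) (Y(P, L) = (6 + P)*(-6 + L) = (-6 + L)*(6 + P))
B(b) = -3 + b + (-289 - b)/b (B(b) = -3 + (b + ((-36 - 6*11 + 6*(-11) - 11*11) - b)/b) = -3 + (b + ((-36 - 66 - 66 - 121) - b)/b) = -3 + (b + (-289 - b)/b) = -3 + b + (-289 - b)/b)
-B(M(12) - 14*4) = -(-4 + (2*12 - 14*4) - 289/(2*12 - 14*4)) = -(-4 + (24 - 56) - 289/(24 - 56)) = -(-4 - 32 - 289/(-32)) = -(-4 - 32 - 289*(-1/32)) = -(-4 - 32 + 289/32) = -1*(-863/32) = 863/32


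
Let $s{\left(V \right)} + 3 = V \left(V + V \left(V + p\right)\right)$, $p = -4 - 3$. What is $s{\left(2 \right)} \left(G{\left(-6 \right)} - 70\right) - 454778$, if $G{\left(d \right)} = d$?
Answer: $-453334$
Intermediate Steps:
$p = -7$
$s{\left(V \right)} = -3 + V \left(V + V \left(-7 + V\right)\right)$ ($s{\left(V \right)} = -3 + V \left(V + V \left(V - 7\right)\right) = -3 + V \left(V + V \left(-7 + V\right)\right)$)
$s{\left(2 \right)} \left(G{\left(-6 \right)} - 70\right) - 454778 = \left(-3 + 2^{3} - 6 \cdot 2^{2}\right) \left(-6 - 70\right) - 454778 = \left(-3 + 8 - 24\right) \left(-76\right) - 454778 = \left(-19\right) \left(-76\right) - 454778 = 1444 - 454778 = -453334$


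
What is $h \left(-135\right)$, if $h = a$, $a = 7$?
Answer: $-945$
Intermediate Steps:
$h = 7$
$h \left(-135\right) = 7 \left(-135\right) = -945$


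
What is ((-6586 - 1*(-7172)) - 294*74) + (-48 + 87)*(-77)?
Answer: -24173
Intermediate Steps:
((-6586 - 1*(-7172)) - 294*74) + (-48 + 87)*(-77) = ((-6586 + 7172) - 21756) + 39*(-77) = (586 - 21756) - 3003 = -21170 - 3003 = -24173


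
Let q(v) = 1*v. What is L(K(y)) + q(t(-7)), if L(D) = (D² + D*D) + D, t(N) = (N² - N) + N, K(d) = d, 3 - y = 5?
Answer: 55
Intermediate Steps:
y = -2 (y = 3 - 1*5 = 3 - 5 = -2)
t(N) = N²
L(D) = D + 2*D² (L(D) = (D² + D²) + D = 2*D² + D = D + 2*D²)
q(v) = v
L(K(y)) + q(t(-7)) = -2*(1 + 2*(-2)) + (-7)² = -2*(1 - 4) + 49 = -2*(-3) + 49 = 6 + 49 = 55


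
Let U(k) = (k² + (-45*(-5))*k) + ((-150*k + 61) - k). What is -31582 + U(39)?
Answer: -27114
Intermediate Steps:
U(k) = 61 + k² + 74*k (U(k) = (k² + 225*k) + ((61 - 150*k) - k) = (k² + 225*k) + (61 - 151*k) = 61 + k² + 74*k)
-31582 + U(39) = -31582 + (61 + 39² + 74*39) = -31582 + (61 + 1521 + 2886) = -31582 + 4468 = -27114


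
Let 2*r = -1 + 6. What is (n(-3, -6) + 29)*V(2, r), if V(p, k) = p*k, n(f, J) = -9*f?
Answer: 280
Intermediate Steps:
r = 5/2 (r = (-1 + 6)/2 = (½)*5 = 5/2 ≈ 2.5000)
V(p, k) = k*p
(n(-3, -6) + 29)*V(2, r) = (-9*(-3) + 29)*((5/2)*2) = (27 + 29)*5 = 56*5 = 280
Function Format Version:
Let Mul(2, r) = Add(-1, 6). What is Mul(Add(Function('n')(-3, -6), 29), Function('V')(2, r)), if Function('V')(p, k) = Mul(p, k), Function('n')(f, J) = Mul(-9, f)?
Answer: 280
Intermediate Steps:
r = Rational(5, 2) (r = Mul(Rational(1, 2), Add(-1, 6)) = Mul(Rational(1, 2), 5) = Rational(5, 2) ≈ 2.5000)
Function('V')(p, k) = Mul(k, p)
Mul(Add(Function('n')(-3, -6), 29), Function('V')(2, r)) = Mul(Add(Mul(-9, -3), 29), Mul(Rational(5, 2), 2)) = Mul(Add(27, 29), 5) = Mul(56, 5) = 280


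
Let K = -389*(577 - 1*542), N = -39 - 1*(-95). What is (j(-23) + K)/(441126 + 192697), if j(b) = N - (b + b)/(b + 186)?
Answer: -2210071/103313149 ≈ -0.021392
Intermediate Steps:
N = 56 (N = -39 + 95 = 56)
j(b) = 56 - 2*b/(186 + b) (j(b) = 56 - (b + b)/(b + 186) = 56 - 2*b/(186 + b))
K = -13615 (K = -389*(577 - 542) = -389*35 = -13615)
(j(-23) + K)/(441126 + 192697) = (6*(1736 + 9*(-23))/(186 - 23) - 13615)/(441126 + 192697) = (6*(1736 - 207)/163 - 13615)/633823 = (6*(1/163)*1529 - 13615)*(1/633823) = (9174/163 - 13615)*(1/633823) = -2210071/163*1/633823 = -2210071/103313149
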